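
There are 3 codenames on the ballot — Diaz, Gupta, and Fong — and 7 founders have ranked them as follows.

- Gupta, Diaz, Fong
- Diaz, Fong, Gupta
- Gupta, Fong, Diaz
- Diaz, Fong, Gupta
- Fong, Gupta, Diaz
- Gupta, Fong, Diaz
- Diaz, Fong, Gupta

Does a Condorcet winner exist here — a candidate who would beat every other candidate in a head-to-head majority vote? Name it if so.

Head-to-head results (7 voters total):
Diaz vs Gupta: Gupta wins 4–3.
Diaz vs Fong: Diaz wins 4–3.
Gupta vs Fong: Fong wins 4–3.
No candidate beats all others: Diaz beats Fong beats Gupta beats Diaz, a majority cycle.

None — there is no Condorcet winner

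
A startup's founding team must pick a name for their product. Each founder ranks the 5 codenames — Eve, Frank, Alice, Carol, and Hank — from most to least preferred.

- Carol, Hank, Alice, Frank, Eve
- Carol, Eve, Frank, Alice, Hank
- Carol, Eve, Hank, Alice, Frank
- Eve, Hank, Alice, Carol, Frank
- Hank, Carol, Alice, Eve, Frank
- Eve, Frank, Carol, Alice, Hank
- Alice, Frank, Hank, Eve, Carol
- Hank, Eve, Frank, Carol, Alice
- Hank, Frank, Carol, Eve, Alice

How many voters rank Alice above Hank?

Ballots ranking Alice above Hank: 3.
Ballots ranking Hank above Alice: 6.
So 3 of 9 voters prefer Alice to Hank.

3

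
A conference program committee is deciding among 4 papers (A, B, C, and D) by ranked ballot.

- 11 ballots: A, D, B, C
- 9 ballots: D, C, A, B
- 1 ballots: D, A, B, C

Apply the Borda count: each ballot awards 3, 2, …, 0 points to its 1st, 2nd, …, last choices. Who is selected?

Borda scores:
  A: 11·3 + 9·1 + 2 = 44
  B: 11·1 + 9·0 + 1 = 12
  C: 11·0 + 9·2 + 0 = 18
  D: 11·2 + 9·3 + 3 = 52
D has the highest total.

D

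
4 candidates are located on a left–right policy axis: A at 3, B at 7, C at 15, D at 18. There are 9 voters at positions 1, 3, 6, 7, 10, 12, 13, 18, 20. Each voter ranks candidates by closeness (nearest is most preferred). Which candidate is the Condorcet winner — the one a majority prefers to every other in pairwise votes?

With single-peaked preferences on a line, the Condorcet winner is the candidate closest to the median voter.
The median voter (position 10) is closest to B at 7.
Check: B vs C — voters closer to B: 5 of 9.

B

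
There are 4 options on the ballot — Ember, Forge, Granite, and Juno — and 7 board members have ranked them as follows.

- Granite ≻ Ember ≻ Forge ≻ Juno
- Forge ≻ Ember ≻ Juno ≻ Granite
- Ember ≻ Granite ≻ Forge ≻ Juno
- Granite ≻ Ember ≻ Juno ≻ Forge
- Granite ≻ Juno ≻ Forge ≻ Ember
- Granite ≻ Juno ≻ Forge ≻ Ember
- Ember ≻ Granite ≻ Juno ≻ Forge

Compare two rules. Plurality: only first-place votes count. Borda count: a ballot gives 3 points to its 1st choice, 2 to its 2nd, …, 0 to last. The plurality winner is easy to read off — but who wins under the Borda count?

Granite

Plurality first-place counts: Ember 2, Forge 1, Granite 4, Juno 0 → Granite.
Borda totals: Ember 12, Forge 7, Granite 16, Juno 7 → Granite.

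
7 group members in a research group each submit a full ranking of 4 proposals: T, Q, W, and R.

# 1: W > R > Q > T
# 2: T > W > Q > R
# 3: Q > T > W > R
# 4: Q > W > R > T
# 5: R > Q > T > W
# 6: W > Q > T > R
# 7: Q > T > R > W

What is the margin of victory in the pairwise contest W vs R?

3

Ballots ranking W above R: 5.
Ballots ranking R above W: 2.
W wins 5–2, a margin of 3.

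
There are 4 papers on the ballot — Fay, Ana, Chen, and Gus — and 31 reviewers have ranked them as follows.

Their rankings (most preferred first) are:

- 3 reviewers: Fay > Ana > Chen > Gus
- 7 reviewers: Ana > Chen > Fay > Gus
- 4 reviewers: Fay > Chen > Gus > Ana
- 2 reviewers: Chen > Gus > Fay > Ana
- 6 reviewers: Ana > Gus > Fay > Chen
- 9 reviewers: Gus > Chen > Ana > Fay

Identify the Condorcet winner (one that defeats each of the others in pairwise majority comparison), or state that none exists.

Ana

Head-to-head results (31 voters total):
Fay vs Ana: Ana wins 22–9.
Fay vs Chen: Chen wins 18–13.
Fay vs Gus: Gus wins 17–14.
Ana vs Chen: Ana wins 16–15.
Ana vs Gus: Ana wins 16–15.
Chen vs Gus: Chen wins 16–15.
Ana beats each rival — Fay (22–9), Chen (16–15), Gus (16–15) — so Ana is the Condorcet winner.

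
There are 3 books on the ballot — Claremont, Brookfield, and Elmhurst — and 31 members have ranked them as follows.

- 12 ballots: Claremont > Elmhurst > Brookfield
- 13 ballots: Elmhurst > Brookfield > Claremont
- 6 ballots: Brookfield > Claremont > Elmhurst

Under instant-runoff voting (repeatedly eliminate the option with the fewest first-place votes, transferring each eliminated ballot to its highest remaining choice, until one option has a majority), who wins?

Claremont

Round 1: Elmhurst 13, Claremont 12, Brookfield 6. Brookfield has the fewest and is eliminated.
Round 2: Claremont 18, Elmhurst 13. Claremont has a majority.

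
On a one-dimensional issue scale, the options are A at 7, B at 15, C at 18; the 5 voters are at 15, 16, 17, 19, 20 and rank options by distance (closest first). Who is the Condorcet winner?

C

With single-peaked preferences on a line, the Condorcet winner is the candidate closest to the median voter.
The median voter (position 17) is closest to C at 18.
Check: C vs B — voters closer to C: 3 of 5.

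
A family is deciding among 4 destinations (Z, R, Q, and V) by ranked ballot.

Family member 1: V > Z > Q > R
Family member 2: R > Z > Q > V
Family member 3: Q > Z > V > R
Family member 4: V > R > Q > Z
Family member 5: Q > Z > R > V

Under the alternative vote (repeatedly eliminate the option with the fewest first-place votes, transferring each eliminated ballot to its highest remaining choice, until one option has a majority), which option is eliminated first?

Round 1: Q 2, V 2, R 1, Z 0. Z has the fewest and is eliminated.
Round 2: Q 2, V 2, R 1. R has the fewest and is eliminated.
Round 3: Q 3, V 2. Q has a majority.

Z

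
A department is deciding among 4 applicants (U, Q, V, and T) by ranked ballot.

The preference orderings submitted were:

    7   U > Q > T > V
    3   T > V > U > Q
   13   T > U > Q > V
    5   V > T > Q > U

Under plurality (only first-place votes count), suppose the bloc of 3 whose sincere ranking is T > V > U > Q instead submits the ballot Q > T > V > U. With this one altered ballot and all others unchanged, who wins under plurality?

First-place totals with the altered ballot: U 7, Q 3, V 5, T 13.
The winner is unchanged: still T.

T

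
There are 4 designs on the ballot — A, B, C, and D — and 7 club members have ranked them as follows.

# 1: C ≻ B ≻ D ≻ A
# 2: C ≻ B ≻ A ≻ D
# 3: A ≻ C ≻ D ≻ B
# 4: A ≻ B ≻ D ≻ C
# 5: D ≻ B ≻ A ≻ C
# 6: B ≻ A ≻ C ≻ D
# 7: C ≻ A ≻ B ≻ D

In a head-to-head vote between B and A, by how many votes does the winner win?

1

Ballots ranking B above A: 4.
Ballots ranking A above B: 3.
B wins 4–3, a margin of 1.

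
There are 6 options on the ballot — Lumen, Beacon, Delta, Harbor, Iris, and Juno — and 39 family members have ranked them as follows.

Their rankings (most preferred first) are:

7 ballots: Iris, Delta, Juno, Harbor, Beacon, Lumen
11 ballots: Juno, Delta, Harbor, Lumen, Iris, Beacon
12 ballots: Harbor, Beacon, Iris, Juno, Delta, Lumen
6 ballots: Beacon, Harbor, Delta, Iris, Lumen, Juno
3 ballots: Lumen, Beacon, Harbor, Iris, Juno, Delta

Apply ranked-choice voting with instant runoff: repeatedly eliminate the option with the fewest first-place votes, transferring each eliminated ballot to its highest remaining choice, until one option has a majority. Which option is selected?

Round 1: Harbor 12, Juno 11, Iris 7, Beacon 6, Lumen 3, Delta 0. Delta has the fewest and is eliminated.
Round 2: Harbor 12, Juno 11, Iris 7, Beacon 6, Lumen 3. Lumen has the fewest and is eliminated.
Round 3: Harbor 12, Juno 11, Beacon 9, Iris 7. Iris has the fewest and is eliminated.
Round 4: Juno 18, Harbor 12, Beacon 9. Beacon has the fewest and is eliminated.
Round 5: Harbor 21, Juno 18. Harbor has a majority.

Harbor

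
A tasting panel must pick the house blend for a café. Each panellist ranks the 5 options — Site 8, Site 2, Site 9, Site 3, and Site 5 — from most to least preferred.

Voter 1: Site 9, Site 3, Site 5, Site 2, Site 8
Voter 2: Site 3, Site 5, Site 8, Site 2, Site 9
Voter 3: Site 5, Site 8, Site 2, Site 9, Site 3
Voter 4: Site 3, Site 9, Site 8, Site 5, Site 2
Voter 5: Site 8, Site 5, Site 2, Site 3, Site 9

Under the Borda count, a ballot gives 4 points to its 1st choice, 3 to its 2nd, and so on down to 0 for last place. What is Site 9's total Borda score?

8

Borda scores:
  Site 8: 0 + 2 + 3 + 2 + 4 = 11
  Site 2: 1 + 1 + 2 + 0 + 2 = 6
  Site 9: 4 + 0 + 1 + 3 + 0 = 8
  Site 3: 3 + 4 + 0 + 4 + 1 = 12
  Site 5: 2 + 3 + 4 + 1 + 3 = 13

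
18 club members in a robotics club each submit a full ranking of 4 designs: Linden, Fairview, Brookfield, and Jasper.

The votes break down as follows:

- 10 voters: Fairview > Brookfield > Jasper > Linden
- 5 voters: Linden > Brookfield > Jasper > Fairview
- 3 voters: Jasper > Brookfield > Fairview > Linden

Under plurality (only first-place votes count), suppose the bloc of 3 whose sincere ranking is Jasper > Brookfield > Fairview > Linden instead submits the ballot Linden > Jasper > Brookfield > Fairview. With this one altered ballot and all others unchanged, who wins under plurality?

Fairview

First-place totals with the altered ballot: Linden 8, Fairview 10, Brookfield 0, Jasper 0.
The winner is unchanged: still Fairview.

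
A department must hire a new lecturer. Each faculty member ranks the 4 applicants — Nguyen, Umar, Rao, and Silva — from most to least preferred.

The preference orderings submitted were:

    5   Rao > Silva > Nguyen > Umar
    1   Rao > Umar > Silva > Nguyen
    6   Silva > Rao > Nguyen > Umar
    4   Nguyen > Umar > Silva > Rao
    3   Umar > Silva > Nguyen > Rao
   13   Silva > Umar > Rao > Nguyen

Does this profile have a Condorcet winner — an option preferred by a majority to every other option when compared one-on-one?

Head-to-head results (32 voters total):
Nguyen vs Umar: Umar wins 17–15.
Nguyen vs Rao: Rao wins 25–7.
Nguyen vs Silva: Silva wins 28–4.
Umar vs Rao: Umar wins 20–12.
Umar vs Silva: Silva wins 24–8.
Rao vs Silva: Silva wins 26–6.
Silva beats each rival — Nguyen (28–4), Umar (24–8), Rao (26–6) — so Silva is the Condorcet winner.

Yes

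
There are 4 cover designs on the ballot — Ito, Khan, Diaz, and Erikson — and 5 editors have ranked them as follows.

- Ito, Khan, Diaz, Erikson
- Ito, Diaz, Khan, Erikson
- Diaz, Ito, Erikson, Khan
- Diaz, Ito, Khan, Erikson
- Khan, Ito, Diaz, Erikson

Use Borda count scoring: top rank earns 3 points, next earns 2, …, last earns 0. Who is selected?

Borda scores:
  Ito: 3 + 3 + 2 + 2 + 2 = 12
  Khan: 2 + 1 + 0 + 1 + 3 = 7
  Diaz: 1 + 2 + 3 + 3 + 1 = 10
  Erikson: 0 + 0 + 1 + 0 + 0 = 1
Ito has the highest total.

Ito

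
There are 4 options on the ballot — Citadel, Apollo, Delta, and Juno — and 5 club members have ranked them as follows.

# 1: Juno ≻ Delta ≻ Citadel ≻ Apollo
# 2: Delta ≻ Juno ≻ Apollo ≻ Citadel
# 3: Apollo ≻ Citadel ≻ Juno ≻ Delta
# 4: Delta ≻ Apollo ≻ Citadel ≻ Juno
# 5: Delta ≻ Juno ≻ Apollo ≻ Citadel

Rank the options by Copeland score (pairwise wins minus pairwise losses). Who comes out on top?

Pairwise results:
  Citadel vs Apollo: Apollo wins 4–1.
  Citadel vs Delta: Delta wins 4–1.
  Citadel vs Juno: Juno wins 3–2.
  Apollo vs Delta: Delta wins 4–1.
  Apollo vs Juno: Juno wins 3–2.
  Delta vs Juno: Delta wins 3–2.
Copeland scores (wins − losses):
  Citadel: 0 − 3 = -3
  Apollo: 1 − 2 = -1
  Delta: 3 − 0 = 3
  Juno: 2 − 1 = 1
Delta has the best Copeland score.

Delta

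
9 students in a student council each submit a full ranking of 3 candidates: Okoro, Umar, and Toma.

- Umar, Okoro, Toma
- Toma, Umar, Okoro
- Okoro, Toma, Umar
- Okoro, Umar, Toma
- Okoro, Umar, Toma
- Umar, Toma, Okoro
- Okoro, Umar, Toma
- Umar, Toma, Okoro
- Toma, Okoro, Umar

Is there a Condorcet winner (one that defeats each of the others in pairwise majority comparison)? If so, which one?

Head-to-head results (9 voters total):
Okoro vs Umar: Okoro wins 5–4.
Okoro vs Toma: Okoro wins 5–4.
Umar vs Toma: Umar wins 6–3.
Okoro beats each rival — Umar (5–4), Toma (5–4) — so Okoro is the Condorcet winner.

Okoro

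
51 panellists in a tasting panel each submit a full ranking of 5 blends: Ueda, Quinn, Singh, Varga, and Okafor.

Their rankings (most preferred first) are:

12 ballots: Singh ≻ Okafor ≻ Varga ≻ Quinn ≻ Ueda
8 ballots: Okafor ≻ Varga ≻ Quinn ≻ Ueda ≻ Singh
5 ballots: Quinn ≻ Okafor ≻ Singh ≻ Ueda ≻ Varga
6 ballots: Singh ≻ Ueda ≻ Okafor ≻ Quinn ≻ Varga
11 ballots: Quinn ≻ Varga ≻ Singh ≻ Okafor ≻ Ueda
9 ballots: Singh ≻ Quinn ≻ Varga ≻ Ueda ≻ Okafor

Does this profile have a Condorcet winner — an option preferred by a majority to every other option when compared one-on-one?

Head-to-head results (51 voters total):
Ueda vs Quinn: Quinn wins 45–6.
Ueda vs Singh: Singh wins 43–8.
Ueda vs Varga: Varga wins 40–11.
Ueda vs Okafor: Okafor wins 36–15.
Quinn vs Singh: Singh wins 27–24.
Quinn vs Varga: Quinn wins 31–20.
Quinn vs Okafor: Okafor wins 26–25.
Singh vs Varga: Singh wins 32–19.
Singh vs Okafor: Singh wins 38–13.
Varga vs Okafor: Okafor wins 31–20.
Singh beats each rival — Ueda (43–8), Quinn (27–24), Varga (32–19), Okafor (38–13) — so Singh is the Condorcet winner.

Yes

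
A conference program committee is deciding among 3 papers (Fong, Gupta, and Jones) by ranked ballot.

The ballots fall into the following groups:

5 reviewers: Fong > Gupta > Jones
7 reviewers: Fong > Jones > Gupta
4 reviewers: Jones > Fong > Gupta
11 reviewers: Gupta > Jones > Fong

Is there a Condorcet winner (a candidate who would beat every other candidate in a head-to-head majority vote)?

Head-to-head results (27 voters total):
Fong vs Gupta: Fong wins 16–11.
Fong vs Jones: Jones wins 15–12.
Gupta vs Jones: Gupta wins 16–11.
No candidate beats all others: Fong beats Gupta beats Jones beats Fong, a majority cycle.

No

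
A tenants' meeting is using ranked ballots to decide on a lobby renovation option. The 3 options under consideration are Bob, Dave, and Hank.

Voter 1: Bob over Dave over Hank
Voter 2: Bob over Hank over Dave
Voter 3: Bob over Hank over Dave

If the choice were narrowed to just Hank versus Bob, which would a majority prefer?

Ballots ranking Hank above Bob: 0.
Ballots ranking Bob above Hank: 3.
Bob wins the head-to-head, 3–0.

Bob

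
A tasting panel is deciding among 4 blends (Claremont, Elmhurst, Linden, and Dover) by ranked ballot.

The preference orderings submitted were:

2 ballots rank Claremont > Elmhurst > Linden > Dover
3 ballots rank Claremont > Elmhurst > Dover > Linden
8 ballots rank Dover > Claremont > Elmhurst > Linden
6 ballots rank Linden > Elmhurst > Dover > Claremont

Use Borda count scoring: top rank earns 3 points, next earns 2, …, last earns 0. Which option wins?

Dover

Borda scores:
  Claremont: 2·3 + 3·3 + 8·2 + 6·0 = 31
  Elmhurst: 2·2 + 3·2 + 8·1 + 6·2 = 30
  Linden: 2·1 + 3·0 + 8·0 + 6·3 = 20
  Dover: 2·0 + 3·1 + 8·3 + 6·1 = 33
Dover has the highest total.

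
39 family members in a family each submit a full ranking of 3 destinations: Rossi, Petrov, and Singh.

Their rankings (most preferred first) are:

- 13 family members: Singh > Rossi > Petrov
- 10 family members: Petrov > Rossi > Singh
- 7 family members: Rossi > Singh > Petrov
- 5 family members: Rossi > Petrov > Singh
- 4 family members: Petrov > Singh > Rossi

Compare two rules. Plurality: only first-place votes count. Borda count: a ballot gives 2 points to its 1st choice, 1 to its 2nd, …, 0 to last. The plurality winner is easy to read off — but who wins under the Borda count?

Rossi

Plurality first-place counts: Rossi 12, Petrov 14, Singh 13 → Petrov.
Borda totals: Rossi 47, Petrov 33, Singh 37 → Rossi.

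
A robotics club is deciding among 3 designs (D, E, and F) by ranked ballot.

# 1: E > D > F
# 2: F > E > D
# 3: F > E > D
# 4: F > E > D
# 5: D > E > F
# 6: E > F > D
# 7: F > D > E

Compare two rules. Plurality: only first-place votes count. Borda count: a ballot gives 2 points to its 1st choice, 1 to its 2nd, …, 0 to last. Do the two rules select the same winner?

Yes

Plurality first-place counts: D 1, E 2, F 4 → F.
Borda totals: D 4, E 8, F 9 → F.
The two rules agree on F.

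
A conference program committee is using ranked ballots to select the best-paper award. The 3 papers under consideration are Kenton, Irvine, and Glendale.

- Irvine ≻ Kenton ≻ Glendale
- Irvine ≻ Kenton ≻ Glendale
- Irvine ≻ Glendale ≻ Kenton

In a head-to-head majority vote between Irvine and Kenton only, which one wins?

Ballots ranking Irvine above Kenton: 3.
Ballots ranking Kenton above Irvine: 0.
Irvine wins the head-to-head, 3–0.

Irvine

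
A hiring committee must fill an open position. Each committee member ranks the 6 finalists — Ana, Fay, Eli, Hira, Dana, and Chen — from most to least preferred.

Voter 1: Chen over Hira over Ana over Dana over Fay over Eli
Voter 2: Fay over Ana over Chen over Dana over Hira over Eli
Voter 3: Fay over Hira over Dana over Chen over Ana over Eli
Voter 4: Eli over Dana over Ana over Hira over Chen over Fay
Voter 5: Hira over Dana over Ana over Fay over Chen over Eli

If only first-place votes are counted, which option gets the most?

Fay

First-place vote totals:
  Ana: 0
  Fay: 2
  Eli: 1
  Hira: 1
  Dana: 0
  Chen: 1
Fay has the most first-place votes.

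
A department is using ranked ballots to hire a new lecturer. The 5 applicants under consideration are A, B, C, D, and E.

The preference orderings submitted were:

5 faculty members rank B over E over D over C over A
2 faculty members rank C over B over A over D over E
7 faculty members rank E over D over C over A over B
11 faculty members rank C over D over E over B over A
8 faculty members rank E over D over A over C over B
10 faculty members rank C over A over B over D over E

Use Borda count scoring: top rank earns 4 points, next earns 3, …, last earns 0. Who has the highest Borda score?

C

Borda scores:
  A: 5·0 + 2·2 + 7·1 + 11·0 + 8·2 + 10·3 = 57
  B: 5·4 + 2·3 + 7·0 + 11·1 + 8·0 + 10·2 = 57
  C: 5·1 + 2·4 + 7·2 + 11·4 + 8·1 + 10·4 = 119
  D: 5·2 + 2·1 + 7·3 + 11·3 + 8·3 + 10·1 = 100
  E: 5·3 + 2·0 + 7·4 + 11·2 + 8·4 + 10·0 = 97
C has the highest total.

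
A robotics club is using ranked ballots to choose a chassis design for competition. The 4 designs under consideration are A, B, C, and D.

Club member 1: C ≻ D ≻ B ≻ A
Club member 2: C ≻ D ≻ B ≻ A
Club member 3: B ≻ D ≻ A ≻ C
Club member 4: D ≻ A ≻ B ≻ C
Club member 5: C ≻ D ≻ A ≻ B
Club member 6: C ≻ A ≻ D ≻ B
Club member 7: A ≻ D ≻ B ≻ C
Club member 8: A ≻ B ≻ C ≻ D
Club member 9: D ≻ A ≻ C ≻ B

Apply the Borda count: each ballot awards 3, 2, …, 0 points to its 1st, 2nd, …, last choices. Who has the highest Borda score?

Borda scores:
  A: 0 + 0 + 1 + 2 + 1 + 2 + 3 + 3 + 2 = 14
  B: 1 + 1 + 3 + 1 + 0 + 0 + 1 + 2 + 0 = 9
  C: 3 + 3 + 0 + 0 + 3 + 3 + 0 + 1 + 1 = 14
  D: 2 + 2 + 2 + 3 + 2 + 1 + 2 + 0 + 3 = 17
D has the highest total.

D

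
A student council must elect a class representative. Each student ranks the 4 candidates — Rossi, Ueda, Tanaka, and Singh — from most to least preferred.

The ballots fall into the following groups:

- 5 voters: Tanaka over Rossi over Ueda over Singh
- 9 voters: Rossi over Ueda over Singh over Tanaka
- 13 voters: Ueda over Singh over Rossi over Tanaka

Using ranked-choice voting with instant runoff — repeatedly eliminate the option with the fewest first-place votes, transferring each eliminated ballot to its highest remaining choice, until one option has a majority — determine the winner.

Round 1: Ueda 13, Rossi 9, Tanaka 5, Singh 0. Singh has the fewest and is eliminated.
Round 2: Ueda 13, Rossi 9, Tanaka 5. Tanaka has the fewest and is eliminated.
Round 3: Rossi 14, Ueda 13. Rossi has a majority.

Rossi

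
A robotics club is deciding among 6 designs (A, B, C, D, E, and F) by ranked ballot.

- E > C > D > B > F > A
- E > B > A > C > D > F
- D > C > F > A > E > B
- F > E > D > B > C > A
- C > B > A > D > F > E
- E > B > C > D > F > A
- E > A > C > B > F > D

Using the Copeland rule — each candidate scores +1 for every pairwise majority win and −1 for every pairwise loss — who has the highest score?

E

Pairwise results:
  A vs B: B wins 5–2.
  A vs C: C wins 5–2.
  A vs D: D wins 4–3.
  A vs E: E wins 5–2.
  A vs F: F wins 4–3.
  B vs C: C wins 4–3.
  B vs D: B wins 4–3.
  B vs E: E wins 6–1.
  B vs F: B wins 5–2.
  C vs D: C wins 5–2.
  C vs E: E wins 5–2.
  C vs F: C wins 6–1.
  D vs E: E wins 5–2.
  D vs F: D wins 5–2.
  E vs F: E wins 4–3.
Copeland scores (wins − losses):
  A: 0 − 5 = -5
  B: 3 − 2 = 1
  C: 4 − 1 = 3
  D: 2 − 3 = -1
  E: 5 − 0 = 5
  F: 1 − 4 = -3
E has the best Copeland score.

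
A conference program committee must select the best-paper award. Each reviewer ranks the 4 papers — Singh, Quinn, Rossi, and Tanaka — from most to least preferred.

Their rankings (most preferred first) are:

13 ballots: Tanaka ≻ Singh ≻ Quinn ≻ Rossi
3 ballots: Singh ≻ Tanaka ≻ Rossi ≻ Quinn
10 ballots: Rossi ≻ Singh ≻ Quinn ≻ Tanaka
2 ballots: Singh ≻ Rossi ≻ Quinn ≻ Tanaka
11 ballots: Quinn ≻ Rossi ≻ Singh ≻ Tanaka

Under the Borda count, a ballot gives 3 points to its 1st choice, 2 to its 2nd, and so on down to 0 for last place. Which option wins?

Singh

Borda scores:
  Singh: 13·2 + 3·3 + 10·2 + 2·3 + 11·1 = 72
  Quinn: 13·1 + 3·0 + 10·1 + 2·1 + 11·3 = 58
  Rossi: 13·0 + 3·1 + 10·3 + 2·2 + 11·2 = 59
  Tanaka: 13·3 + 3·2 + 10·0 + 2·0 + 11·0 = 45
Singh has the highest total.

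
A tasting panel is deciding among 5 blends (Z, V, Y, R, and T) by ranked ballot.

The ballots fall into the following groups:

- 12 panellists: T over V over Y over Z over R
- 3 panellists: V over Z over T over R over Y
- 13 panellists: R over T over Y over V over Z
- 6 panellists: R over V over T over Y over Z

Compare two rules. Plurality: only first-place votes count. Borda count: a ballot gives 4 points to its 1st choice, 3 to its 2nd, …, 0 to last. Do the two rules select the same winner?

No

Plurality first-place counts: Z 0, V 3, Y 0, R 19, T 12 → R.
Borda totals: Z 21, V 79, Y 56, R 79, T 105 → T.
The two rules disagree: plurality picks R, Borda picks T.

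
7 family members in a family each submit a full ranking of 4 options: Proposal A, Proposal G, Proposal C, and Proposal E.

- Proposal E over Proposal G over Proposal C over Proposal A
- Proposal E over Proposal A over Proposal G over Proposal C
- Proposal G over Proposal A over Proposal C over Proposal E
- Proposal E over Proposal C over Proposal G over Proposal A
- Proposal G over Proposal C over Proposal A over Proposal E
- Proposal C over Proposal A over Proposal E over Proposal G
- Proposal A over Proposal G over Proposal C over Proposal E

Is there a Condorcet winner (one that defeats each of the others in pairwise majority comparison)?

Head-to-head results (7 voters total):
Proposal A vs Proposal G: Proposal G wins 4–3.
Proposal A vs Proposal C: Proposal C wins 4–3.
Proposal A vs Proposal E: Proposal A wins 4–3.
Proposal G vs Proposal C: Proposal G wins 5–2.
Proposal G vs Proposal E: Proposal E wins 4–3.
Proposal C vs Proposal E: Proposal C wins 4–3.
No candidate beats all others: Proposal A beats Proposal E beats Proposal G beats Proposal A, a majority cycle.

No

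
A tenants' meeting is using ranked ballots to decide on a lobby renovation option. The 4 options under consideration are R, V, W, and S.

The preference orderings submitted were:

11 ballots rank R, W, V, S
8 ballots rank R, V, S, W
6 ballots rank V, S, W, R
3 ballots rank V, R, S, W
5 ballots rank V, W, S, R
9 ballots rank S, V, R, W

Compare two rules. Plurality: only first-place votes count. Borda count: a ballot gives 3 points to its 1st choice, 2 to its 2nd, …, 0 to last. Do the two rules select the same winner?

Plurality first-place counts: R 19, V 14, W 0, S 9 → R.
Borda totals: R 72, V 87, W 38, S 55 → V.
The two rules disagree: plurality picks R, Borda picks V.

No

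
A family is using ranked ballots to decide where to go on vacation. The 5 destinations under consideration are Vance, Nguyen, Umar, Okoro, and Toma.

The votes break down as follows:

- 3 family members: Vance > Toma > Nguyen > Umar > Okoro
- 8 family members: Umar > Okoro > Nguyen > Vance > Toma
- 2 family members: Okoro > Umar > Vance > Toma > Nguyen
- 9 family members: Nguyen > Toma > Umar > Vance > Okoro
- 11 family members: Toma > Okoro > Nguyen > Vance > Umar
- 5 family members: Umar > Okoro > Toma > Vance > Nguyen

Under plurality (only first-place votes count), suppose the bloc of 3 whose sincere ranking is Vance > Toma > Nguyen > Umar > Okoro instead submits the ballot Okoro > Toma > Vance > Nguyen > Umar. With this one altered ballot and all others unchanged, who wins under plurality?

First-place totals with the altered ballot: Vance 0, Nguyen 9, Umar 13, Okoro 5, Toma 11.
The winner is unchanged: still Umar.

Umar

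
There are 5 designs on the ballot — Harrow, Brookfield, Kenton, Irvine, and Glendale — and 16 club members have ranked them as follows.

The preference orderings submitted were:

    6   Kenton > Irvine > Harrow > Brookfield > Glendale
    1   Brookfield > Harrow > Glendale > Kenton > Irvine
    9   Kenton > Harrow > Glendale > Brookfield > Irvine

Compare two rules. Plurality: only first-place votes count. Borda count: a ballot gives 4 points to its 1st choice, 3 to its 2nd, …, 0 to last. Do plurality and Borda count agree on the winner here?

Plurality first-place counts: Harrow 0, Brookfield 1, Kenton 15, Irvine 0, Glendale 0 → Kenton.
Borda totals: Harrow 42, Brookfield 19, Kenton 61, Irvine 18, Glendale 20 → Kenton.
The two rules agree on Kenton.

Yes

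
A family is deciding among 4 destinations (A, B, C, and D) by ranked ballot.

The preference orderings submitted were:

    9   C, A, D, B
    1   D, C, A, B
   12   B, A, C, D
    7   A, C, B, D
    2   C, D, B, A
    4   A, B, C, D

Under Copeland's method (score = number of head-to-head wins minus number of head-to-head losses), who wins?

Pairwise results:
  A vs B: A wins 21–14.
  A vs C: A wins 23–12.
  A vs D: A wins 32–3.
  B vs C: C wins 19–16.
  B vs D: B wins 23–12.
  C vs D: C wins 34–1.
Copeland scores (wins − losses):
  A: 3 − 0 = 3
  B: 1 − 2 = -1
  C: 2 − 1 = 1
  D: 0 − 3 = -3
A has the best Copeland score.

A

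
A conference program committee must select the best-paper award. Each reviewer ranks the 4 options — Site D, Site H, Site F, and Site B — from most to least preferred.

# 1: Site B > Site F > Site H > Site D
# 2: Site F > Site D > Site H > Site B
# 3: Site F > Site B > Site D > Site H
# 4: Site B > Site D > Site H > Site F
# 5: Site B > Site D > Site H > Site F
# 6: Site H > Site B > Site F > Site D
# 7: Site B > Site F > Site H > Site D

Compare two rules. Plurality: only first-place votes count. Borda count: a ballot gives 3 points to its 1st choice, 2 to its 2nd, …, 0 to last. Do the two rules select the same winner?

Plurality first-place counts: Site D 0, Site H 1, Site F 2, Site B 4 → Site B.
Borda totals: Site D 7, Site H 8, Site F 11, Site B 16 → Site B.
The two rules agree on Site B.

Yes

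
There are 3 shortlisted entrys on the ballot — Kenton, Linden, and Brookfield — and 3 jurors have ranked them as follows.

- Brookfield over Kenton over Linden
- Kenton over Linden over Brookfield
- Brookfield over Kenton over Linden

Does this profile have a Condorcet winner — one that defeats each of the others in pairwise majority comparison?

Yes

Head-to-head results (3 voters total):
Kenton vs Linden: Kenton wins 3–0.
Kenton vs Brookfield: Brookfield wins 2–1.
Linden vs Brookfield: Brookfield wins 2–1.
Brookfield beats each rival — Kenton (2–1), Linden (2–1) — so Brookfield is the Condorcet winner.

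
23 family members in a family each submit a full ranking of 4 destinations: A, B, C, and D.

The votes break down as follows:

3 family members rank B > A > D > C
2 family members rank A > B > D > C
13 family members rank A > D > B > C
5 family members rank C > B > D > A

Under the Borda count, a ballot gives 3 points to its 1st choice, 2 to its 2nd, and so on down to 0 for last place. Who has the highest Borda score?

A

Borda scores:
  A: 3·2 + 2·3 + 13·3 + 5·0 = 51
  B: 3·3 + 2·2 + 13·1 + 5·2 = 36
  C: 3·0 + 2·0 + 13·0 + 5·3 = 15
  D: 3·1 + 2·1 + 13·2 + 5·1 = 36
A has the highest total.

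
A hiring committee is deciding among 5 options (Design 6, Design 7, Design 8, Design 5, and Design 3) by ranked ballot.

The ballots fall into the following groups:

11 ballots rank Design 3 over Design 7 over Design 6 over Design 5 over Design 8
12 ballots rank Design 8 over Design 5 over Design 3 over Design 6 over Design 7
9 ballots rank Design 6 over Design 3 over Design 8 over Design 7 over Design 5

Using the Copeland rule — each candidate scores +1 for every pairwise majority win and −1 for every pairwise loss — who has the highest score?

Design 3

Pairwise results:
  Design 6 vs Design 7: Design 6 wins 21–11.
  Design 6 vs Design 8: Design 6 wins 20–12.
  Design 6 vs Design 5: Design 6 wins 20–12.
  Design 6 vs Design 3: Design 3 wins 23–9.
  Design 7 vs Design 8: Design 8 wins 21–11.
  Design 7 vs Design 5: Design 7 wins 20–12.
  Design 7 vs Design 3: Design 3 wins 32–0.
  Design 8 vs Design 5: Design 8 wins 21–11.
  Design 8 vs Design 3: Design 3 wins 20–12.
  Design 5 vs Design 3: Design 3 wins 20–12.
Copeland scores (wins − losses):
  Design 6: 3 − 1 = 2
  Design 7: 1 − 3 = -2
  Design 8: 2 − 2 = 0
  Design 5: 0 − 4 = -4
  Design 3: 4 − 0 = 4
Design 3 has the best Copeland score.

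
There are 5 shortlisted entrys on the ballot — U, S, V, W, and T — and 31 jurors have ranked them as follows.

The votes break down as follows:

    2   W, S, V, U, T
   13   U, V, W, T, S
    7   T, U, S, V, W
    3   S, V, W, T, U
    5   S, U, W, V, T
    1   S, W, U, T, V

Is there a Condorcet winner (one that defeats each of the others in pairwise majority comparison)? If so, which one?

Head-to-head results (31 voters total):
U vs S: U wins 20–11.
U vs V: U wins 26–5.
U vs W: U wins 25–6.
U vs T: U wins 21–10.
S vs V: S wins 18–13.
S vs W: S wins 16–15.
S vs T: T wins 20–11.
V vs W: V wins 23–8.
V vs T: V wins 23–8.
W vs T: W wins 24–7.
U beats each rival — S (20–11), V (26–5), W (25–6), T (21–10) — so U is the Condorcet winner.

U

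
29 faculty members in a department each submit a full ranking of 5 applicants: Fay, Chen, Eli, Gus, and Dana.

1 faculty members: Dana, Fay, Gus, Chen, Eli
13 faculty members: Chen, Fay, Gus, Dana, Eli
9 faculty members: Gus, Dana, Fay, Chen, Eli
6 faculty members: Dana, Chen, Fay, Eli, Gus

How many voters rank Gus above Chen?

10

Ballots ranking Gus above Chen: 1+9 = 10.
Ballots ranking Chen above Gus: 13+6 = 19.
So 10 of 29 voters prefer Gus to Chen.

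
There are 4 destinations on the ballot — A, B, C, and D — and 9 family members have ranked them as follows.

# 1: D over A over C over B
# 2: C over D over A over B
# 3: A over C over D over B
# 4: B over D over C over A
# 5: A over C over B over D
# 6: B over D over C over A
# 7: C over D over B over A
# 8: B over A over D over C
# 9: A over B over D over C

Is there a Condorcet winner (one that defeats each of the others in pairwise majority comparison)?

Head-to-head results (9 voters total):
A vs B: A wins 5–4.
A vs C: A wins 5–4.
A vs D: D wins 5–4.
B vs C: C wins 5–4.
B vs D: B wins 5–4.
C vs D: D wins 5–4.
No candidate beats all others: A beats B beats D beats A, a majority cycle.

No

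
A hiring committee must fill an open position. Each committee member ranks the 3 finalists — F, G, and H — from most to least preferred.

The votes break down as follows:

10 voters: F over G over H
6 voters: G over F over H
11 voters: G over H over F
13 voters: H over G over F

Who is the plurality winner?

G

First-place vote totals:
  F: 10
  G: 17
  H: 13
G has the most first-place votes.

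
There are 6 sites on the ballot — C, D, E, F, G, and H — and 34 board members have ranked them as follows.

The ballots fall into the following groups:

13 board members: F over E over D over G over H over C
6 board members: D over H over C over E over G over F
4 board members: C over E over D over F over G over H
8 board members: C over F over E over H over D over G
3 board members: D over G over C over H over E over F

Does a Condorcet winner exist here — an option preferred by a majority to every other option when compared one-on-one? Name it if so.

Head-to-head results (34 voters total):
C vs D: D wins 22–12.
C vs E: C wins 21–13.
C vs F: C wins 21–13.
C vs G: C wins 18–16.
C vs H: H wins 19–15.
D vs E: E wins 25–9.
D vs F: F wins 21–13.
D vs G: D wins 34–0.
D vs H: D wins 26–8.
E vs F: F wins 21–13.
E vs G: E wins 31–3.
E vs H: E wins 25–9.
F vs G: F wins 25–9.
F vs H: F wins 25–9.
G vs H: G wins 20–14.
No candidate beats all others: C beats E beats D beats C, a majority cycle.

None — there is no Condorcet winner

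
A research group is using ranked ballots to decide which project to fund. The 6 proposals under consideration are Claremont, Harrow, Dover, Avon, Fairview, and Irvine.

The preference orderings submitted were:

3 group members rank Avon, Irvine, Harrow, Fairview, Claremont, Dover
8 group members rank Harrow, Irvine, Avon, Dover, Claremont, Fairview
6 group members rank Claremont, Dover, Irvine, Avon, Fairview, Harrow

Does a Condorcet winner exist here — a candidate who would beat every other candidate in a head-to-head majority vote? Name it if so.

Irvine

Head-to-head results (17 voters total):
Claremont vs Harrow: Harrow wins 11–6.
Claremont vs Dover: Claremont wins 9–8.
Claremont vs Avon: Avon wins 11–6.
Claremont vs Fairview: Claremont wins 14–3.
Claremont vs Irvine: Irvine wins 11–6.
Harrow vs Dover: Harrow wins 11–6.
Harrow vs Avon: Avon wins 9–8.
Harrow vs Fairview: Harrow wins 11–6.
Harrow vs Irvine: Irvine wins 9–8.
Dover vs Avon: Avon wins 11–6.
Dover vs Fairview: Dover wins 14–3.
Dover vs Irvine: Irvine wins 11–6.
Avon vs Fairview: Avon wins 17–0.
Avon vs Irvine: Irvine wins 14–3.
Fairview vs Irvine: Irvine wins 17–0.
Irvine beats each rival — Claremont (11–6), Harrow (9–8), Dover (11–6), Avon (14–3), Fairview (17–0) — so Irvine is the Condorcet winner.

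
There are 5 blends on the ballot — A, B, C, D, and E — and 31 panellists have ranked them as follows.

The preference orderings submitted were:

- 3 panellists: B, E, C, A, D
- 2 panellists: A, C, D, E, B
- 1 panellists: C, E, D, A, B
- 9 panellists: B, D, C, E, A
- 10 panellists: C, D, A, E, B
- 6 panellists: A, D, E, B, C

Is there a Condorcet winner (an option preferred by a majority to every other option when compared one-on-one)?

Head-to-head results (31 voters total):
A vs B: A wins 19–12.
A vs C: C wins 23–8.
A vs D: D wins 20–11.
A vs E: A wins 18–13.
B vs C: B wins 18–13.
B vs D: D wins 19–12.
B vs E: E wins 19–12.
C vs D: C wins 16–15.
C vs E: C wins 22–9.
D vs E: D wins 27–4.
No candidate beats all others: A beats B beats C beats A, a majority cycle.

No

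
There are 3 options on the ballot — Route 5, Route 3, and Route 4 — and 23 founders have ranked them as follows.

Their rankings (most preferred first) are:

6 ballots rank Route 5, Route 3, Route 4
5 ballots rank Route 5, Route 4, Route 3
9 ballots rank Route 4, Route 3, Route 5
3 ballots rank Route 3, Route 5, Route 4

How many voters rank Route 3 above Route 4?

9

Ballots ranking Route 3 above Route 4: 6+3 = 9.
Ballots ranking Route 4 above Route 3: 5+9 = 14.
So 9 of 23 voters prefer Route 3 to Route 4.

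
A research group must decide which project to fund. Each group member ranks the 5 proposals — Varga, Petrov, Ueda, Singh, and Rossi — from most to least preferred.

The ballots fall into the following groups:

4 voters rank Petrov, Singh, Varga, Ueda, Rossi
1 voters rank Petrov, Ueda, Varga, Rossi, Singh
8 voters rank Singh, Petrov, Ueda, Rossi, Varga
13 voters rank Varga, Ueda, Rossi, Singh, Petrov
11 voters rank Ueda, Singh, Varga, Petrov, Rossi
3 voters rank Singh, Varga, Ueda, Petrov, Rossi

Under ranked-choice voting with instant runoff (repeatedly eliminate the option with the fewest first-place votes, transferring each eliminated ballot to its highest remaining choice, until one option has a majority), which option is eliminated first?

Round 1: Varga 13, Ueda 11, Singh 11, Petrov 5, Rossi 0. Rossi has the fewest and is eliminated.
Round 2: Varga 13, Ueda 11, Singh 11, Petrov 5. Petrov has the fewest and is eliminated.
Round 3: Singh 15, Varga 13, Ueda 12. Ueda has the fewest and is eliminated.
Round 4: Singh 26, Varga 14. Singh has a majority.

Rossi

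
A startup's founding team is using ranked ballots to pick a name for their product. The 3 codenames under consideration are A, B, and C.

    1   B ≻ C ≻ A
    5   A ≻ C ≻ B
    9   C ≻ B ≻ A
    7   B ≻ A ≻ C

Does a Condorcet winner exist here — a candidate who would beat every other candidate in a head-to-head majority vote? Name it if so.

Head-to-head results (22 voters total):
A vs B: B wins 17–5.
A vs C: A wins 12–10.
B vs C: C wins 14–8.
No candidate beats all others: A beats C beats B beats A, a majority cycle.

There is no Condorcet winner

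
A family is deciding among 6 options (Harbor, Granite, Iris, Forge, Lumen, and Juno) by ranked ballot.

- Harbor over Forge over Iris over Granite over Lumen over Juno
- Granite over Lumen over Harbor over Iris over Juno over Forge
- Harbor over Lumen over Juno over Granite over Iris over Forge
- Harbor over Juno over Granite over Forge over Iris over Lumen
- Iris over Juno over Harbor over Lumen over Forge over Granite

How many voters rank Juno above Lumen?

2

Ballots ranking Juno above Lumen: 2.
Ballots ranking Lumen above Juno: 3.
So 2 of 5 voters prefer Juno to Lumen.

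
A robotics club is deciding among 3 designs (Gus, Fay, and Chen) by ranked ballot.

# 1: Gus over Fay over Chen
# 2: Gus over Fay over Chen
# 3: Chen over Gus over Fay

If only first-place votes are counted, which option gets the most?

First-place vote totals:
  Gus: 2
  Fay: 0
  Chen: 1
Gus has the most first-place votes.

Gus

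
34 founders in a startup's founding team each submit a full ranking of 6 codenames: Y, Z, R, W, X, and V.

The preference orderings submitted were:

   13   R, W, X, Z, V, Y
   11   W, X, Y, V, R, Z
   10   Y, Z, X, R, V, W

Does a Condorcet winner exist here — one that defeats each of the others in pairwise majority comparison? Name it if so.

There is no Condorcet winner

Head-to-head results (34 voters total):
Y vs Z: Y wins 21–13.
Y vs R: Y wins 21–13.
Y vs W: W wins 24–10.
Y vs X: X wins 24–10.
Y vs V: Y wins 21–13.
Z vs R: R wins 24–10.
Z vs W: W wins 24–10.
Z vs X: X wins 24–10.
Z vs V: Z wins 23–11.
R vs W: R wins 23–11.
R vs X: X wins 21–13.
R vs V: R wins 23–11.
W vs X: W wins 24–10.
W vs V: W wins 24–10.
X vs V: X wins 34–0.
No candidate beats all others: Y beats R beats W beats Y, a majority cycle.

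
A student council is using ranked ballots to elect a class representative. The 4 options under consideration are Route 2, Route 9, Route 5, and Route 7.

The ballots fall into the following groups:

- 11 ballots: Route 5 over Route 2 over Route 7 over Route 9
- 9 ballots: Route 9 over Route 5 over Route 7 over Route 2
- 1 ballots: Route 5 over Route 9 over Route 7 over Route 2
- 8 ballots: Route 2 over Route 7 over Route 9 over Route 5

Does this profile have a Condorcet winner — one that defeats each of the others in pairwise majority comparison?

No

Head-to-head results (29 voters total):
Route 2 vs Route 9: Route 2 wins 19–10.
Route 2 vs Route 5: Route 5 wins 21–8.
Route 2 vs Route 7: Route 2 wins 19–10.
Route 9 vs Route 5: Route 9 wins 17–12.
Route 9 vs Route 7: Route 7 wins 19–10.
Route 5 vs Route 7: Route 5 wins 21–8.
No candidate beats all others: Route 2 beats Route 9 beats Route 5 beats Route 2, a majority cycle.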